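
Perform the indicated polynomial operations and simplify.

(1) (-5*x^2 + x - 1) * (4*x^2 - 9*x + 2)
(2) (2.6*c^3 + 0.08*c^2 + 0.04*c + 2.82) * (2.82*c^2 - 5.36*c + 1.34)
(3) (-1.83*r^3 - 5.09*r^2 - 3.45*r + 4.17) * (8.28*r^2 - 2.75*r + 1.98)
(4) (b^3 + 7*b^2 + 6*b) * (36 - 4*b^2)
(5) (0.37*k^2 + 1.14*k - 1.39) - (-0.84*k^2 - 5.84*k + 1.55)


(1) = -20*x^4 + 49*x^3 - 23*x^2 + 11*x - 2
(2) = 7.332*c^5 - 13.7104*c^4 + 3.168*c^3 + 7.8452*c^2 - 15.0616*c + 3.7788
(3) = -15.1524*r^5 - 37.1127*r^4 - 18.1919*r^3 + 33.9369*r^2 - 18.2985*r + 8.2566
(4) = -4*b^5 - 28*b^4 + 12*b^3 + 252*b^2 + 216*b
(5) = 1.21*k^2 + 6.98*k - 2.94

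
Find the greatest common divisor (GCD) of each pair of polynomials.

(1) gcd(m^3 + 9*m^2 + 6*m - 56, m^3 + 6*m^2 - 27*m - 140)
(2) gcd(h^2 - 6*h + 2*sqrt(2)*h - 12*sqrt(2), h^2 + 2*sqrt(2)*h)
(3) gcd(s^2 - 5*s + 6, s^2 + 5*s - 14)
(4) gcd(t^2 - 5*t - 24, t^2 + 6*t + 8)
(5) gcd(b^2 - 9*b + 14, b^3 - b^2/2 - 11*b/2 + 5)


(1) = gcd((m - 2)*(m + 4)*(m + 7), (m - 5)*(m + 4)*(m + 7)) = m^2 + 11*m + 28
(2) = h + 2*sqrt(2)
(3) = s - 2
(4) = 1
(5) = b - 2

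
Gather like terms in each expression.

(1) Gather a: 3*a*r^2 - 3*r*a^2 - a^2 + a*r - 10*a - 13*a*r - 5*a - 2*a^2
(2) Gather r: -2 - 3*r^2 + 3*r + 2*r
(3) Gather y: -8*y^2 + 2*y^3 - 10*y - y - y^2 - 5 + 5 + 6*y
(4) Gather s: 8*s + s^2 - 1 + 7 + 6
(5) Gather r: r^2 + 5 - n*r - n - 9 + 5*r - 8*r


(1) = a^2*(-3*r - 3) + a*(3*r^2 - 12*r - 15)
(2) = -3*r^2 + 5*r - 2
(3) = 2*y^3 - 9*y^2 - 5*y
(4) = s^2 + 8*s + 12
(5) = -n + r^2 + r*(-n - 3) - 4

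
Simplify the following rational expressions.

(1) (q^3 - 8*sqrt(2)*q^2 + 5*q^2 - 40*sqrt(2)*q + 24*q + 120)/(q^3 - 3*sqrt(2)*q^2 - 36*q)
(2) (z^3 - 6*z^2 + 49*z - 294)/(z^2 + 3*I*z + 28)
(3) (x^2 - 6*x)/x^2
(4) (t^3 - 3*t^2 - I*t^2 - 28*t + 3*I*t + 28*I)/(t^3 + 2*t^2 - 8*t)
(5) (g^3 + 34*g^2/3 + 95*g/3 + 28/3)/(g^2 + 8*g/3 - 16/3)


(1) = (q^2 + q*(5 - 2*sqrt(2)) - 10*sqrt(2))/(q^2 + 3*sqrt(2)*q)
(2) = (z^2 + z*(-6 - 7*I) + 42*I)/(z - 4*I)
(3) = (x - 6)/x
(4) = (t^2 + t*(-7 - I) + 7*I)/(t^2 - 2*t)
(5) = (3*g^2 + 22*g + 7)/(3*g - 4)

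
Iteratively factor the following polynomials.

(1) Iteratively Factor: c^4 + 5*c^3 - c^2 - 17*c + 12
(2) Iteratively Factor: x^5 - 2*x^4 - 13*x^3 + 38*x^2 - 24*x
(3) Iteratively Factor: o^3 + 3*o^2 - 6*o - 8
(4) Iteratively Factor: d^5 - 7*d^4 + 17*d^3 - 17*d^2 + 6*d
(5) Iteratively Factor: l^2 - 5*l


(1) = (c - 1)*(c^3 + 6*c^2 + 5*c - 12) = (c - 1)^2*(c^2 + 7*c + 12) = (c - 1)^2*(c + 4)*(c + 3)
(2) = (x - 1)*(x^4 - x^3 - 14*x^2 + 24*x) = (x - 2)*(x - 1)*(x^3 + x^2 - 12*x) = x*(x - 2)*(x - 1)*(x^2 + x - 12) = x*(x - 3)*(x - 2)*(x - 1)*(x + 4)
(3) = (o - 2)*(o^2 + 5*o + 4) = (o - 2)*(o + 1)*(o + 4)
(4) = (d - 1)*(d^4 - 6*d^3 + 11*d^2 - 6*d) = (d - 1)^2*(d^3 - 5*d^2 + 6*d) = d*(d - 1)^2*(d^2 - 5*d + 6) = d*(d - 2)*(d - 1)^2*(d - 3)
(5) = (l - 5)*(l)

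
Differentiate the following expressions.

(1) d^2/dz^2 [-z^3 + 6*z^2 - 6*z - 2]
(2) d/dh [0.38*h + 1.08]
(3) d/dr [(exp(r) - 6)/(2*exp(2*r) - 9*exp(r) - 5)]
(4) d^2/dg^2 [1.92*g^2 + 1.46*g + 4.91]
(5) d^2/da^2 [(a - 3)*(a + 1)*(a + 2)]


(1) = 12 - 6*z
(2) = 0.380000000000000
(3) = (-(exp(r) - 6)*(4*exp(r) - 9) + 2*exp(2*r) - 9*exp(r) - 5)*exp(r)/(-2*exp(2*r) + 9*exp(r) + 5)^2
(4) = 3.84000000000000
(5) = 6*a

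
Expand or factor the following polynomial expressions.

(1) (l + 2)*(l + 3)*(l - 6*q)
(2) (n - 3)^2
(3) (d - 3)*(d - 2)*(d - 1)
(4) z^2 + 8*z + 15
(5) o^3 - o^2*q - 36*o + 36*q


(1) = l^3 - 6*l^2*q + 5*l^2 - 30*l*q + 6*l - 36*q
(2) = n^2 - 6*n + 9
(3) = d^3 - 6*d^2 + 11*d - 6
(4) = (z + 3)*(z + 5)
(5) = (o - 6)*(o + 6)*(o - q)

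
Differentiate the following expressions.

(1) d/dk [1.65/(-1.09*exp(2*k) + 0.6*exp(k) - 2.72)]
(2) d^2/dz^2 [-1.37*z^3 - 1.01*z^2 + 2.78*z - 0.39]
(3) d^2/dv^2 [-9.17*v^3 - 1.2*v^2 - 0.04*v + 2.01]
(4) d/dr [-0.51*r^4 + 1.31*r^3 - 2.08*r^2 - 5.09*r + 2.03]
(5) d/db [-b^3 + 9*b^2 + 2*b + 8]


(1) = (3.597*exp(k) - 0.99)*exp(k)/(1.09*exp(2*k) - 0.6*exp(k) + 2.72)^2
(2) = -8.22*z - 2.02
(3) = -55.02*v - 2.4
(4) = -2.04*r^3 + 3.93*r^2 - 4.16*r - 5.09
(5) = -3*b^2 + 18*b + 2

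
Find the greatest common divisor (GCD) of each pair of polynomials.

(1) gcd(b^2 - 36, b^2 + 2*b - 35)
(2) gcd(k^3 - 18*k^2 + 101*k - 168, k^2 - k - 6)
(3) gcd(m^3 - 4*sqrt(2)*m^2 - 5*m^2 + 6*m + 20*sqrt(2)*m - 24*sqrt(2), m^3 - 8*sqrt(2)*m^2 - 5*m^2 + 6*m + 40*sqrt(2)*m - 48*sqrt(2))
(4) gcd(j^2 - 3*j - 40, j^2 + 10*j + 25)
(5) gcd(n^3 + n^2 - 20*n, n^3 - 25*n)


(1) = 1
(2) = k - 3
(3) = m^2 - 5*m + 6
(4) = gcd((j - 8)*(j + 5), (j + 5)^2) = j + 5
(5) = n^2 + 5*n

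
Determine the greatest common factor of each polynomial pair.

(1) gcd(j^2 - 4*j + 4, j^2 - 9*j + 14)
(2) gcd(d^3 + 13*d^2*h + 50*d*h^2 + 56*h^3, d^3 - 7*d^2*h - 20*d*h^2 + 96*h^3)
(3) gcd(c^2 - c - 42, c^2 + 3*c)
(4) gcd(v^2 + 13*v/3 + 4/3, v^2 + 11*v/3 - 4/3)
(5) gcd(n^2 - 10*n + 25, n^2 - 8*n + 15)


(1) = j - 2
(2) = gcd((d + 2*h)*(d + 4*h)*(d + 7*h), (d - 8*h)*(d - 3*h)*(d + 4*h)) = d + 4*h
(3) = 1
(4) = v + 4
(5) = gcd((n - 5)^2, (n - 5)*(n - 3)) = n - 5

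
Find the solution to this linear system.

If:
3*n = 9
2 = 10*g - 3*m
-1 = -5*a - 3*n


Then:
a = -8/5
g = 3*m/10 + 1/5
n = 3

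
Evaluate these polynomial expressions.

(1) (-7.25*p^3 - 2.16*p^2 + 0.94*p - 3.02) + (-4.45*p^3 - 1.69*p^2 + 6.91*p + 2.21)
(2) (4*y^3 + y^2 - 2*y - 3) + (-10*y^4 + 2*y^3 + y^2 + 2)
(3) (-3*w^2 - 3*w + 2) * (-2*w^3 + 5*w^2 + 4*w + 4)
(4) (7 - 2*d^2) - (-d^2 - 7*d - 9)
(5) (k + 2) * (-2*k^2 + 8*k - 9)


(1) = -11.7*p^3 - 3.85*p^2 + 7.85*p - 0.81
(2) = -10*y^4 + 6*y^3 + 2*y^2 - 2*y - 1
(3) = 6*w^5 - 9*w^4 - 31*w^3 - 14*w^2 - 4*w + 8
(4) = -d^2 + 7*d + 16
(5) = -2*k^3 + 4*k^2 + 7*k - 18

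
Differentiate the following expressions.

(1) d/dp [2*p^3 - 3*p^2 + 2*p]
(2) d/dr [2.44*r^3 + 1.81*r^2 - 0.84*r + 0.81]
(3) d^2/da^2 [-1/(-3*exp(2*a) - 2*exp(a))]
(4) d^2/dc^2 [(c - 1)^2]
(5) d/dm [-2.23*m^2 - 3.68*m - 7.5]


(1) = 6*p^2 - 6*p + 2
(2) = 7.32*r^2 + 3.62*r - 0.84
(3) = 2*(18*exp(2*a) + 9*exp(a) + 2)*exp(-a)/(27*exp(3*a) + 54*exp(2*a) + 36*exp(a) + 8)
(4) = 2
(5) = -4.46*m - 3.68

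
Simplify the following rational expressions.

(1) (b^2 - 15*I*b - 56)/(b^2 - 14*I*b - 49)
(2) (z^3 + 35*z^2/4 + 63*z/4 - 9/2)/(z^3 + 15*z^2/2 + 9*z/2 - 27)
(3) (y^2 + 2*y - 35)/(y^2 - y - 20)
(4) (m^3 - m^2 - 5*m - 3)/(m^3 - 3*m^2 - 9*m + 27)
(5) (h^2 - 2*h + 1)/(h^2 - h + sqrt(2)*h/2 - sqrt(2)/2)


(1) = (b - 8*I)/(b - 7*I)
(2) = (4*z - 1)/(4*z - 6)
(3) = (y + 7)/(y + 4)
(4) = (m^2 + 2*m + 1)/(m^2 - 9)
(5) = (2*h - 2)/(2*h + sqrt(2))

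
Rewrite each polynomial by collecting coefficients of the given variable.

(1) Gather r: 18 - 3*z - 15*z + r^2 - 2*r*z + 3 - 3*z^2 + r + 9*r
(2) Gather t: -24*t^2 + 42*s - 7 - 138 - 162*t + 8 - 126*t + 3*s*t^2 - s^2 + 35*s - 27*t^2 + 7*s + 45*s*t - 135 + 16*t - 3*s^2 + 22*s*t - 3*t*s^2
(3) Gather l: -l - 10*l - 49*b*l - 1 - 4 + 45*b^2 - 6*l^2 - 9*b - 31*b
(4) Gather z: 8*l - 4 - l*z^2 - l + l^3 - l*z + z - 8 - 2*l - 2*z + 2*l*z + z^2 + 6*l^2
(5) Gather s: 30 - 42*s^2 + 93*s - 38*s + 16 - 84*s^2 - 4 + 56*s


(1) = r^2 + r*(10 - 2*z) - 3*z^2 - 18*z + 21
(2) = -4*s^2 + 84*s + t^2*(3*s - 51) + t*(-3*s^2 + 67*s - 272) - 272
(3) = 45*b^2 - 40*b - 6*l^2 + l*(-49*b - 11) - 5
(4) = l^3 + 6*l^2 + 5*l + z^2*(1 - l) + z*(l - 1) - 12
(5) = -126*s^2 + 111*s + 42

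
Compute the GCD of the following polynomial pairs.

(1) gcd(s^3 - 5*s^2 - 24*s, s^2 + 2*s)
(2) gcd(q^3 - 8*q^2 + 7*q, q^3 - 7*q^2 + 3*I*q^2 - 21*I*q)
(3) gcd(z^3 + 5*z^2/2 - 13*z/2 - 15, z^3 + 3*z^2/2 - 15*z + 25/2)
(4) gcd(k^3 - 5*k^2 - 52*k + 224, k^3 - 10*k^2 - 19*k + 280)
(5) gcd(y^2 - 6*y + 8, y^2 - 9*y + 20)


(1) = gcd(s*(s - 8)*(s + 3), s*(s + 2)) = s
(2) = gcd(q*(q - 7)*(q - 1), q*(q - 7)*(q + 3*I)) = q^2 - 7*q
(3) = gcd((z - 5/2)*(z + 2)*(z + 3), (z - 5/2)*(z - 1)*(z + 5)) = z - 5/2
(4) = k - 8
(5) = gcd((y - 4)*(y - 2), (y - 5)*(y - 4)) = y - 4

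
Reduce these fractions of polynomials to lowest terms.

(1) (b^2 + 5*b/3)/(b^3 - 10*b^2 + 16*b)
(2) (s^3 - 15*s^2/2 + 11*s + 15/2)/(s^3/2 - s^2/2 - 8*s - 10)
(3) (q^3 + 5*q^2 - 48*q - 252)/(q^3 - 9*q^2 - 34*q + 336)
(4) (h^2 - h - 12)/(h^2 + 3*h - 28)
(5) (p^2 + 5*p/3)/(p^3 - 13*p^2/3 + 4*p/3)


(1) = (3*b + 5)/(3*b^2 - 30*b + 48)
(2) = (2*s^2 - 5*s - 3)/(s^2 + 4*s + 4)
(3) = (q + 6)/(q - 8)
(4) = (h + 3)/(h + 7)
(5) = (3*p + 5)/(3*p^2 - 13*p + 4)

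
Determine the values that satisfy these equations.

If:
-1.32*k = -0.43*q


Then:
k = 0.325757575757576*q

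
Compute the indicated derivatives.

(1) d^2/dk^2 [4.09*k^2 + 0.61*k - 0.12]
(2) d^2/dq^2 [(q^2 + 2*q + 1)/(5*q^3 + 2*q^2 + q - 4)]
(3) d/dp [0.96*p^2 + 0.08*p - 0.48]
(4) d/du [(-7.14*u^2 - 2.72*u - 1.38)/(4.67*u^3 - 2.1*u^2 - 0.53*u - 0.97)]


(1) = 8.18000000000000
(2) = 2*(25*q^6 + 150*q^5 + 195*q^4 + 216*q^3 + 291*q^2 + 114*q + 33)/(125*q^9 + 150*q^8 + 135*q^7 - 232*q^6 - 213*q^5 - 162*q^4 + 193*q^3 + 84*q^2 + 48*q - 64)
(3) = 1.92*p + 0.08
(4) = (33.3438*u^4 + 25.4048*u^3 + 17.406*u^2 + 8.0556*u + 1.907)/(21.8089*u^6 - 19.614*u^5 - 0.5402*u^4 - 6.8338*u^3 + 4.3549*u^2 + 1.0282*u + 0.9409)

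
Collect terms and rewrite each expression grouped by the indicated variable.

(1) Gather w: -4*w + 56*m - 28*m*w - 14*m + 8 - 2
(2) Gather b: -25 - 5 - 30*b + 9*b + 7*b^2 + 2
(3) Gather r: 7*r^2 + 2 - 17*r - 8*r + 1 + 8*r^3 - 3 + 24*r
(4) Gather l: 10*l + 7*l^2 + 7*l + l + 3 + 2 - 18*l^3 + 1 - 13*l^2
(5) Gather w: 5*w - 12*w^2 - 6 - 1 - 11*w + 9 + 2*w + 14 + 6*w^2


(1) = 42*m + w*(-28*m - 4) + 6
(2) = 7*b^2 - 21*b - 28
(3) = 8*r^3 + 7*r^2 - r
(4) = -18*l^3 - 6*l^2 + 18*l + 6
(5) = -6*w^2 - 4*w + 16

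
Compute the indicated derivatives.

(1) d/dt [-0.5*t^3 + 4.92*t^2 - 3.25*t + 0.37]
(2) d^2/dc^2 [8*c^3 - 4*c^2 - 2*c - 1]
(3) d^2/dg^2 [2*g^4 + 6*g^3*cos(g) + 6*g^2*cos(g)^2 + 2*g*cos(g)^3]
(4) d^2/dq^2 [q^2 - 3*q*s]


(1) = -1.5*t^2 + 9.84*t - 3.25
(2) = 48*c - 8
(3) = -6*g^3*cos(g) - 36*g^2*sin(g) - 12*g^2*cos(2*g) + 24*g^2 - 24*g*sin(2*g) + 69*g*cos(g)/2 - 9*g*cos(3*g)/2 - 3*sin(g) - 3*sin(3*g) + 6*cos(2*g) + 6
(4) = 2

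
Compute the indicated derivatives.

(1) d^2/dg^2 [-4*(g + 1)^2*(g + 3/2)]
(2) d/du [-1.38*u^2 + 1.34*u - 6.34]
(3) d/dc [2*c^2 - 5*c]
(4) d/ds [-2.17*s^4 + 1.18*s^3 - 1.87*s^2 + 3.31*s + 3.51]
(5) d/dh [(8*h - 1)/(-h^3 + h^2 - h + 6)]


(1) = -24*g - 28
(2) = 1.34 - 2.76*u
(3) = 4*c - 5
(4) = -8.68*s^3 + 3.54*s^2 - 3.74*s + 3.31
(5) = (-8*h^3 + 8*h^2 - 8*h + (8*h - 1)*(3*h^2 - 2*h + 1) + 48)/(h^3 - h^2 + h - 6)^2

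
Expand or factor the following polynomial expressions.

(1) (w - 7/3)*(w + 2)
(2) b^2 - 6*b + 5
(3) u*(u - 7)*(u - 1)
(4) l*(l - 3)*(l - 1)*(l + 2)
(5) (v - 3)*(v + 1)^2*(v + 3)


(1) = w^2 - w/3 - 14/3
(2) = (b - 5)*(b - 1)
(3) = u^3 - 8*u^2 + 7*u
(4) = l^4 - 2*l^3 - 5*l^2 + 6*l
(5) = v^4 + 2*v^3 - 8*v^2 - 18*v - 9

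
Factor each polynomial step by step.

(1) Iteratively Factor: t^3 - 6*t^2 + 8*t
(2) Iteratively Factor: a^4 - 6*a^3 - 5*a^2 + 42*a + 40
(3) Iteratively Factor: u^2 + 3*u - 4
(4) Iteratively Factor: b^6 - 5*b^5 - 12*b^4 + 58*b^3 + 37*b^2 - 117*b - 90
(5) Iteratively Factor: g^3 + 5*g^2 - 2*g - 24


(1) = (t)*(t^2 - 6*t + 8) = t*(t - 2)*(t - 4)
(2) = (a - 4)*(a^3 - 2*a^2 - 13*a - 10) = (a - 4)*(a + 2)*(a^2 - 4*a - 5) = (a - 4)*(a + 1)*(a + 2)*(a - 5)
(3) = (u - 1)*(u + 4)
(4) = (b - 3)*(b^5 - 2*b^4 - 18*b^3 + 4*b^2 + 49*b + 30) = (b - 3)*(b - 2)*(b^4 - 18*b^2 - 32*b - 15) = (b - 3)*(b - 2)*(b + 3)*(b^3 - 3*b^2 - 9*b - 5) = (b - 3)*(b - 2)*(b + 1)*(b + 3)*(b^2 - 4*b - 5) = (b - 5)*(b - 3)*(b - 2)*(b + 1)*(b + 3)*(b + 1)
(5) = (g + 3)*(g^2 + 2*g - 8) = (g - 2)*(g + 3)*(g + 4)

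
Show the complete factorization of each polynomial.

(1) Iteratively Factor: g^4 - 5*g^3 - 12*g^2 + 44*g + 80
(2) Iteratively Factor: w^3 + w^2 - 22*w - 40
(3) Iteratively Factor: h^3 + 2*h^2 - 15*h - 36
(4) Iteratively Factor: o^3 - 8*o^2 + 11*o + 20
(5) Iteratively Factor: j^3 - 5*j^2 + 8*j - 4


(1) = (g - 4)*(g^3 - g^2 - 16*g - 20) = (g - 4)*(g + 2)*(g^2 - 3*g - 10) = (g - 4)*(g + 2)^2*(g - 5)
(2) = (w + 4)*(w^2 - 3*w - 10) = (w - 5)*(w + 4)*(w + 2)
(3) = (h - 4)*(h^2 + 6*h + 9) = (h - 4)*(h + 3)*(h + 3)
(4) = (o + 1)*(o^2 - 9*o + 20) = (o - 4)*(o + 1)*(o - 5)
(5) = (j - 2)*(j^2 - 3*j + 2) = (j - 2)*(j - 1)*(j - 2)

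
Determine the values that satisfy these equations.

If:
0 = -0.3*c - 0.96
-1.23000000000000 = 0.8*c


Then:
No Solution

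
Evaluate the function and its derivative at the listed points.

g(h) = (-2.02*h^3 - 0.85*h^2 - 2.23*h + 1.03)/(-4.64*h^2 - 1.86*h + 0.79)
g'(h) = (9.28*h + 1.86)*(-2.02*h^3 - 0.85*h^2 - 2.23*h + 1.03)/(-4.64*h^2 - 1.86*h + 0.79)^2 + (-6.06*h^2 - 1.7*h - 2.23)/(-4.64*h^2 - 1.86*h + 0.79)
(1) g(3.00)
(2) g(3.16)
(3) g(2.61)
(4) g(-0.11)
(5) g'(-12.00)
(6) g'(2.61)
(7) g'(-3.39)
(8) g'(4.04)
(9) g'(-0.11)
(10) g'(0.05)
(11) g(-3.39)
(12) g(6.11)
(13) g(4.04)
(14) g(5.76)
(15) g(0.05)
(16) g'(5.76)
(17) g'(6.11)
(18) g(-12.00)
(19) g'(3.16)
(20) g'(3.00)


(1) = 1.46
(2) = 1.52
(3) = 1.30
(4) = 1.35
(5) = 0.43
(6) = 0.39
(7) = 0.36
(8) = 0.41
(9) = -1.05
(10) = 1.13
(11) = -1.68
(12) = 2.75
(13) = 1.88
(14) = 2.60
(15) = 1.34
(16) = 0.42
(17) = 0.42
(18) = -5.26
(19) = 0.40
(20) = 0.40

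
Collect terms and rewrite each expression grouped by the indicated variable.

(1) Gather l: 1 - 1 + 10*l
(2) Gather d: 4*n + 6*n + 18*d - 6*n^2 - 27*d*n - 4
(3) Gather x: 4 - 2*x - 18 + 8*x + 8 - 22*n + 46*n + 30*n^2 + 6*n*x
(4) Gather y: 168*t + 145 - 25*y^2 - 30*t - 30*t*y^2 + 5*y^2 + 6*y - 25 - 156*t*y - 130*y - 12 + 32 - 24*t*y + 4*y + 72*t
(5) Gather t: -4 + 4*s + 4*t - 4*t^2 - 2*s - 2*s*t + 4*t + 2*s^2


(1) = 10*l
(2) = d*(18 - 27*n) - 6*n^2 + 10*n - 4
(3) = 30*n^2 + 24*n + x*(6*n + 6) - 6
(4) = 210*t + y^2*(-30*t - 20) + y*(-180*t - 120) + 140
(5) = 2*s^2 + 2*s - 4*t^2 + t*(8 - 2*s) - 4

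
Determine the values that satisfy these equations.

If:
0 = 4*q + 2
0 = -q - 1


Then:
No Solution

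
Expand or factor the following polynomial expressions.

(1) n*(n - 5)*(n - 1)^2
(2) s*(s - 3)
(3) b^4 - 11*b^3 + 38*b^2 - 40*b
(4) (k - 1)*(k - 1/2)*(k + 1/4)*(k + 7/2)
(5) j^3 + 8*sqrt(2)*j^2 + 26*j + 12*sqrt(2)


(1) = n^4 - 7*n^3 + 11*n^2 - 5*n
(2) = s^2 - 3*s
(3) = b*(b - 5)*(b - 4)*(b - 2)
(4) = k^4 + 9*k^3/4 - 17*k^2/4 + 9*k/16 + 7/16
(5) = (j + sqrt(2))^2*(j + 6*sqrt(2))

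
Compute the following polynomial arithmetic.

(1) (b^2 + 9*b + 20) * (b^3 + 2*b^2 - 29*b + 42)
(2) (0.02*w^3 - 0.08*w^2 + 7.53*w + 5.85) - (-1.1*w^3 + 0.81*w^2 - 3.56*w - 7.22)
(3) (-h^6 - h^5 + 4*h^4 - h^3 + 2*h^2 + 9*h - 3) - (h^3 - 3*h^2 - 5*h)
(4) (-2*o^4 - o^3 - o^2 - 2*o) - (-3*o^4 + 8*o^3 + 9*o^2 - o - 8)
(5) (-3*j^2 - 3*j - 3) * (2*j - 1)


(1) = b^5 + 11*b^4 + 9*b^3 - 179*b^2 - 202*b + 840
(2) = 1.12*w^3 - 0.89*w^2 + 11.09*w + 13.07
(3) = -h^6 - h^5 + 4*h^4 - 2*h^3 + 5*h^2 + 14*h - 3
(4) = o^4 - 9*o^3 - 10*o^2 - o + 8
(5) = -6*j^3 - 3*j^2 - 3*j + 3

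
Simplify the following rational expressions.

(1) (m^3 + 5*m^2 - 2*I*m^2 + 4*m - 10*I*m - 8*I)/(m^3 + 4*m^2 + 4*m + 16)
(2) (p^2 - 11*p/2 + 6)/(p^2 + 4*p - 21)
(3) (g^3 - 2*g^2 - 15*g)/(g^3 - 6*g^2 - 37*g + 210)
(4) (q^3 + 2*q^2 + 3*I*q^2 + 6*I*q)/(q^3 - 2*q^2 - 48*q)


(1) = (m + 1)/(m + 2*I)
(2) = (2*p^2 - 11*p + 12)/(2*p^2 + 8*p - 42)
(3) = (g^2 + 3*g)/(g^2 - g - 42)
(4) = (q^2 + q*(2 + 3*I) + 6*I)/(q^2 - 2*q - 48)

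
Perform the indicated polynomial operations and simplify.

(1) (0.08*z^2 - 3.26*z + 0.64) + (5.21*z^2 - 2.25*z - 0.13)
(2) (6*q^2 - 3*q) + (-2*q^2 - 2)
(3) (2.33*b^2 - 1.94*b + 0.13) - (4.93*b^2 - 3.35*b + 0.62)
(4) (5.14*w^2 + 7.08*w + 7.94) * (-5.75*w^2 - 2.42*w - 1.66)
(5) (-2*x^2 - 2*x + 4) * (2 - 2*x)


(1) = 5.29*z^2 - 5.51*z + 0.51
(2) = 4*q^2 - 3*q - 2
(3) = -2.6*b^2 + 1.41*b - 0.49
(4) = -29.555*w^4 - 53.1488*w^3 - 71.321*w^2 - 30.9676*w - 13.1804
(5) = 4*x^3 - 12*x + 8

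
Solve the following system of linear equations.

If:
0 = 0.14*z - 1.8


Then:
z = 12.86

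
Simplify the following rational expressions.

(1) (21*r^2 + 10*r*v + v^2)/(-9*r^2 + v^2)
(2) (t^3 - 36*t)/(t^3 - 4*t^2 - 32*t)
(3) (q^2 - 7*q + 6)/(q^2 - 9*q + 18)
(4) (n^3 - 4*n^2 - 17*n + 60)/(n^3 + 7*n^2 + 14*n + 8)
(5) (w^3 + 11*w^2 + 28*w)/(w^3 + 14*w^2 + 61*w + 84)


(1) = (-7*r - v)/(3*r - v)
(2) = (t^2 - 36)/(t^2 - 4*t - 32)
(3) = (q - 1)/(q - 3)
(4) = (n^2 - 8*n + 15)/(n^2 + 3*n + 2)
(5) = w/(w + 3)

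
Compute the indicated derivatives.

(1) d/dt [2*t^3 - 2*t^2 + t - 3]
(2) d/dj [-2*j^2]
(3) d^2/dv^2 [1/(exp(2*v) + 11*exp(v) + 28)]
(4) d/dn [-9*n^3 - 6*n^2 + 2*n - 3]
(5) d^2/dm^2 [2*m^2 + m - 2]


(1) = 6*t^2 - 4*t + 1
(2) = -4*j
(3) = (2*(2*exp(v) + 11)^2*exp(v) - (4*exp(v) + 11)*(exp(2*v) + 11*exp(v) + 28))*exp(v)/(exp(2*v) + 11*exp(v) + 28)^3
(4) = -27*n^2 - 12*n + 2
(5) = 4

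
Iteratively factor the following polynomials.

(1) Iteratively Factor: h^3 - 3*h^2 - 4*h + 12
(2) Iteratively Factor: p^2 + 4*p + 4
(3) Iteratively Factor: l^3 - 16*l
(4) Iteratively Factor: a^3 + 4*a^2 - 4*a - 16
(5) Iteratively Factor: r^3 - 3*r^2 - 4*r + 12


(1) = (h - 2)*(h^2 - h - 6) = (h - 2)*(h + 2)*(h - 3)
(2) = (p + 2)*(p + 2)
(3) = (l + 4)*(l^2 - 4*l) = l*(l + 4)*(l - 4)
(4) = (a + 4)*(a^2 - 4) = (a - 2)*(a + 4)*(a + 2)
(5) = (r + 2)*(r^2 - 5*r + 6) = (r - 2)*(r + 2)*(r - 3)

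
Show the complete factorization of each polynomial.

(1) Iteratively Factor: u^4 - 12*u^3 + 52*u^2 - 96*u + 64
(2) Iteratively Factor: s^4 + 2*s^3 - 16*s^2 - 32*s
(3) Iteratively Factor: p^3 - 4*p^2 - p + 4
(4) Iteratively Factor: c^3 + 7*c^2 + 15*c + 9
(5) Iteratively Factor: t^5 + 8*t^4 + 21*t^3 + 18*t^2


(1) = (u - 4)*(u^3 - 8*u^2 + 20*u - 16) = (u - 4)^2*(u^2 - 4*u + 4) = (u - 4)^2*(u - 2)*(u - 2)
(2) = (s)*(s^3 + 2*s^2 - 16*s - 32) = s*(s + 4)*(s^2 - 2*s - 8) = s*(s + 2)*(s + 4)*(s - 4)
(3) = (p - 1)*(p^2 - 3*p - 4) = (p - 4)*(p - 1)*(p + 1)
(4) = (c + 3)*(c^2 + 4*c + 3) = (c + 1)*(c + 3)*(c + 3)
(5) = (t + 3)*(t^4 + 5*t^3 + 6*t^2) = t*(t + 3)*(t^3 + 5*t^2 + 6*t) = t*(t + 2)*(t + 3)*(t^2 + 3*t) = t^2*(t + 2)*(t + 3)*(t + 3)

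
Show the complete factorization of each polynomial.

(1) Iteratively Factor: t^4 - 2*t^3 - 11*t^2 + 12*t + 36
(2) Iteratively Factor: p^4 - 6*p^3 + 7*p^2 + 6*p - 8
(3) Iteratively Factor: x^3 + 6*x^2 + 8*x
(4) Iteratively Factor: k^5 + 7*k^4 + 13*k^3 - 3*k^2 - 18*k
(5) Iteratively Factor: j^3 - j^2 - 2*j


(1) = (t + 2)*(t^3 - 4*t^2 - 3*t + 18) = (t + 2)^2*(t^2 - 6*t + 9) = (t - 3)*(t + 2)^2*(t - 3)
(2) = (p - 1)*(p^3 - 5*p^2 + 2*p + 8) = (p - 1)*(p + 1)*(p^2 - 6*p + 8) = (p - 2)*(p - 1)*(p + 1)*(p - 4)
(3) = (x)*(x^2 + 6*x + 8) = x*(x + 4)*(x + 2)
(4) = (k + 3)*(k^4 + 4*k^3 + k^2 - 6*k) = (k + 2)*(k + 3)*(k^3 + 2*k^2 - 3*k) = (k + 2)*(k + 3)^2*(k^2 - k) = k*(k + 2)*(k + 3)^2*(k - 1)
(5) = (j + 1)*(j^2 - 2*j) = j*(j + 1)*(j - 2)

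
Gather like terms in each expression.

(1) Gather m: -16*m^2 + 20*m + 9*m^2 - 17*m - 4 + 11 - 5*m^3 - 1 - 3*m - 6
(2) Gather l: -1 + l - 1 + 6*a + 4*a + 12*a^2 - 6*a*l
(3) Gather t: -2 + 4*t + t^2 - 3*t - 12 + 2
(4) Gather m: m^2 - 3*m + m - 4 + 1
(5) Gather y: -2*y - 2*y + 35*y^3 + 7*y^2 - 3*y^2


(1) = -5*m^3 - 7*m^2
(2) = 12*a^2 + 10*a + l*(1 - 6*a) - 2
(3) = t^2 + t - 12
(4) = m^2 - 2*m - 3
(5) = 35*y^3 + 4*y^2 - 4*y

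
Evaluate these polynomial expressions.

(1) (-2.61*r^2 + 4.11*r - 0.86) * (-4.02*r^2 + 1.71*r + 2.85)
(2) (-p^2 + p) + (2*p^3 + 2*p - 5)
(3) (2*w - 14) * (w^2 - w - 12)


(1) = 10.4922*r^4 - 20.9853*r^3 + 3.0468*r^2 + 10.2429*r - 2.451
(2) = 2*p^3 - p^2 + 3*p - 5
(3) = 2*w^3 - 16*w^2 - 10*w + 168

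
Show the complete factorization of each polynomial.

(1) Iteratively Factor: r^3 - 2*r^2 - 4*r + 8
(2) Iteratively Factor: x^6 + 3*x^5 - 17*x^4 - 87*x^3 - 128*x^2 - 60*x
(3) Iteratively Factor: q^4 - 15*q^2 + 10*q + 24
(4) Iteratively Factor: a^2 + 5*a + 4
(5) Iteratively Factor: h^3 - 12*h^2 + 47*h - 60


(1) = (r - 2)*(r^2 - 4) = (r - 2)*(r + 2)*(r - 2)
(2) = (x)*(x^5 + 3*x^4 - 17*x^3 - 87*x^2 - 128*x - 60) = x*(x + 2)*(x^4 + x^3 - 19*x^2 - 49*x - 30) = x*(x + 2)^2*(x^3 - x^2 - 17*x - 15) = x*(x - 5)*(x + 2)^2*(x^2 + 4*x + 3) = x*(x - 5)*(x + 1)*(x + 2)^2*(x + 3)
(3) = (q + 4)*(q^3 - 4*q^2 + q + 6) = (q - 3)*(q + 4)*(q^2 - q - 2) = (q - 3)*(q - 2)*(q + 4)*(q + 1)
(4) = (a + 4)*(a + 1)
(5) = (h - 5)*(h^2 - 7*h + 12) = (h - 5)*(h - 3)*(h - 4)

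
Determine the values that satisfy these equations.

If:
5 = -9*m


Then:
m = -5/9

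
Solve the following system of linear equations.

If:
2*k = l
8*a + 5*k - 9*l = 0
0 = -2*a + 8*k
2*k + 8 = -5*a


Then:
No Solution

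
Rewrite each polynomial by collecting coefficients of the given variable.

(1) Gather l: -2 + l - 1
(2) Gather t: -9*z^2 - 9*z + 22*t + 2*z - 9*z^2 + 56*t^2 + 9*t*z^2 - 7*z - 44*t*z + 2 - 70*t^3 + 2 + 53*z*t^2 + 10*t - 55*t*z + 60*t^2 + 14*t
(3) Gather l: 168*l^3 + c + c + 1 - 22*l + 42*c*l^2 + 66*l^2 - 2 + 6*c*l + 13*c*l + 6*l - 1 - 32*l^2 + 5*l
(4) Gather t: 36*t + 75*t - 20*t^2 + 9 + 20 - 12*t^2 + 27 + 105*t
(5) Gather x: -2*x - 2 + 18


(1) = l - 3
(2) = -70*t^3 + t^2*(53*z + 116) + t*(9*z^2 - 99*z + 46) - 18*z^2 - 14*z + 4
(3) = 2*c + 168*l^3 + l^2*(42*c + 34) + l*(19*c - 11) - 2
(4) = -32*t^2 + 216*t + 56
(5) = 16 - 2*x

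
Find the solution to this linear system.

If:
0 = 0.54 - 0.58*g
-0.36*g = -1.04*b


Then:
b = 0.32
g = 0.93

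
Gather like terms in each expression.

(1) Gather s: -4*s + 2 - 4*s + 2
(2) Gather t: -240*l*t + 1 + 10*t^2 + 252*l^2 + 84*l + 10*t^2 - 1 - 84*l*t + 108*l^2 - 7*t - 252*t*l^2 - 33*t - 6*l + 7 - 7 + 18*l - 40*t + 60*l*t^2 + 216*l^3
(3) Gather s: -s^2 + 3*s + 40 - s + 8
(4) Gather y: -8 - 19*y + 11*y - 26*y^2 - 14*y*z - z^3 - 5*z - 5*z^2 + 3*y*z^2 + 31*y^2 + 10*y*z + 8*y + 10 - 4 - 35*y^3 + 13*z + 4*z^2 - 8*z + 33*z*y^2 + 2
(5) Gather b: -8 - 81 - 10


(1) = 4 - 8*s
(2) = 216*l^3 + 360*l^2 + 96*l + t^2*(60*l + 20) + t*(-252*l^2 - 324*l - 80)
(3) = -s^2 + 2*s + 48
(4) = -35*y^3 + y^2*(33*z + 5) + y*(3*z^2 - 4*z) - z^3 - z^2
(5) = -99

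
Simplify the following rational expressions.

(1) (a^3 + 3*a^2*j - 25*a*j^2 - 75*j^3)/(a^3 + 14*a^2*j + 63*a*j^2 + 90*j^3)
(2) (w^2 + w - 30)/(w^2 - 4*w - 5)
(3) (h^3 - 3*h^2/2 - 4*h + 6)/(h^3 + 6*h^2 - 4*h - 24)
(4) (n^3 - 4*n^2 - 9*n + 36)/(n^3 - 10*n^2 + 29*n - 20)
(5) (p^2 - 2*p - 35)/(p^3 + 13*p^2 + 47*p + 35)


(1) = (a - 5*j)/(a + 6*j)
(2) = (w + 6)/(w + 1)
(3) = (2*h - 3)/(2*h + 12)
(4) = (n^2 - 9)/(n^2 - 6*n + 5)
(5) = (p - 7)/(p^2 + 8*p + 7)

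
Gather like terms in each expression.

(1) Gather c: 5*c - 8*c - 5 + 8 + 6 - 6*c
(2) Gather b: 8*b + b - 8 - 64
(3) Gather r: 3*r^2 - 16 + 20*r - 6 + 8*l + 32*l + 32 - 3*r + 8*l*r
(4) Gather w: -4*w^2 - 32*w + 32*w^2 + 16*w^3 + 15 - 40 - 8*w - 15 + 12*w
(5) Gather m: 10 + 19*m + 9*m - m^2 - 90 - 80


(1) = 9 - 9*c
(2) = 9*b - 72
(3) = 40*l + 3*r^2 + r*(8*l + 17) + 10
(4) = 16*w^3 + 28*w^2 - 28*w - 40
(5) = -m^2 + 28*m - 160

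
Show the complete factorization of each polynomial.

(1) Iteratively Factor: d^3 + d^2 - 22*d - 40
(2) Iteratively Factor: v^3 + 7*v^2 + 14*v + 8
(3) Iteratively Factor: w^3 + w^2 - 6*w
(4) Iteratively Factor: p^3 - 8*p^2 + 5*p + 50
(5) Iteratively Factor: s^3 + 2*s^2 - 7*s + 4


(1) = (d + 4)*(d^2 - 3*d - 10) = (d - 5)*(d + 4)*(d + 2)
(2) = (v + 2)*(v^2 + 5*v + 4) = (v + 2)*(v + 4)*(v + 1)
(3) = (w + 3)*(w^2 - 2*w) = w*(w + 3)*(w - 2)
(4) = (p + 2)*(p^2 - 10*p + 25) = (p - 5)*(p + 2)*(p - 5)
(5) = (s + 4)*(s^2 - 2*s + 1) = (s - 1)*(s + 4)*(s - 1)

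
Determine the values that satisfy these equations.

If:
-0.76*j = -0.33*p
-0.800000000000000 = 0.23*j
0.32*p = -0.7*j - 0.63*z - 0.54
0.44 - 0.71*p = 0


Then:
No Solution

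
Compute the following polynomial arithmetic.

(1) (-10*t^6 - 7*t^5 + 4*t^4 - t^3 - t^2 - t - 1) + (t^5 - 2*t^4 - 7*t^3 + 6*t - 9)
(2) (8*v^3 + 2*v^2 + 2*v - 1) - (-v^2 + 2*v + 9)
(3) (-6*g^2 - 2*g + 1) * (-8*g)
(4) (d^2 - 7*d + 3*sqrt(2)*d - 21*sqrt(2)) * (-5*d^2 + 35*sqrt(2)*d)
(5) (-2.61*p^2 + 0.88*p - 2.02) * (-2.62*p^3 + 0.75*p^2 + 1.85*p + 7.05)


(1) = -10*t^6 - 6*t^5 + 2*t^4 - 8*t^3 - t^2 + 5*t - 10
(2) = 8*v^3 + 3*v^2 - 10
(3) = 48*g^3 + 16*g^2 - 8*g
(4) = -5*d^4 + 20*sqrt(2)*d^3 + 35*d^3 - 140*sqrt(2)*d^2 + 210*d^2 - 1470*d
(5) = 6.8382*p^5 - 4.2631*p^4 + 1.1239*p^3 - 18.2875*p^2 + 2.467*p - 14.241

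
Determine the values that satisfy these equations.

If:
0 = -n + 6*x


Then:
n = 6*x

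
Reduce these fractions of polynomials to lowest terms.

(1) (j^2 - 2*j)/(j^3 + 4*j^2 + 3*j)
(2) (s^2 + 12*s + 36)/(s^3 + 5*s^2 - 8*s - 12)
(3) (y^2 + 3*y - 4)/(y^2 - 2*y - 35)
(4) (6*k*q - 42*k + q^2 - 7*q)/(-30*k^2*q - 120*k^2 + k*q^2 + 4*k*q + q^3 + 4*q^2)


(1) = (j - 2)/(j^2 + 4*j + 3)
(2) = (s + 6)/(s^2 - s - 2)
(3) = (y^2 + 3*y - 4)/(y^2 - 2*y - 35)
(4) = (q - 7)/(-5*k*q - 20*k + q^2 + 4*q)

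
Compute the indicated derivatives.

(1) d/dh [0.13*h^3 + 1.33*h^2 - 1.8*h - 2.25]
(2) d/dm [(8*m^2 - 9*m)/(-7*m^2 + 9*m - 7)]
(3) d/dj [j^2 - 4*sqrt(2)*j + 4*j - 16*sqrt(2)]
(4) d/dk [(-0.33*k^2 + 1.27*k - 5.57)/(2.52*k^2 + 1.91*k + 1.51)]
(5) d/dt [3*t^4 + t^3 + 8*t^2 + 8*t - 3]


(1) = 0.39*h^2 + 2.66*h - 1.8
(2) = (9*m^2 - 112*m + 63)/(49*m^4 - 126*m^3 + 179*m^2 - 126*m + 49)
(3) = 2*j - 4*sqrt(2) + 4
(4) = (-3.8307*k^2 + 27.0762*k + 12.5564)/(6.3504*k^4 + 9.6264*k^3 + 11.2585*k^2 + 5.7682*k + 2.2801)
(5) = 12*t^3 + 3*t^2 + 16*t + 8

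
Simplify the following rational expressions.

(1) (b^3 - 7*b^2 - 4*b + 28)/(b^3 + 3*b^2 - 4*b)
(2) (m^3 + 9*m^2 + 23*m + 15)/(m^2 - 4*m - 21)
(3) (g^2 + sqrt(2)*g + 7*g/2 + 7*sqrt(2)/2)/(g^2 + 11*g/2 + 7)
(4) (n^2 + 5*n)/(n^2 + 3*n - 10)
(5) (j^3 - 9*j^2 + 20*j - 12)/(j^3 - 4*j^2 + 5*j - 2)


(1) = (b^3 - 7*b^2 - 4*b + 28)/(b^3 + 3*b^2 - 4*b)
(2) = (m^2 + 6*m + 5)/(m - 7)
(3) = (4*g + 4*sqrt(2))/(4*g + 8)
(4) = n/(n - 2)
(5) = (j - 6)/(j - 1)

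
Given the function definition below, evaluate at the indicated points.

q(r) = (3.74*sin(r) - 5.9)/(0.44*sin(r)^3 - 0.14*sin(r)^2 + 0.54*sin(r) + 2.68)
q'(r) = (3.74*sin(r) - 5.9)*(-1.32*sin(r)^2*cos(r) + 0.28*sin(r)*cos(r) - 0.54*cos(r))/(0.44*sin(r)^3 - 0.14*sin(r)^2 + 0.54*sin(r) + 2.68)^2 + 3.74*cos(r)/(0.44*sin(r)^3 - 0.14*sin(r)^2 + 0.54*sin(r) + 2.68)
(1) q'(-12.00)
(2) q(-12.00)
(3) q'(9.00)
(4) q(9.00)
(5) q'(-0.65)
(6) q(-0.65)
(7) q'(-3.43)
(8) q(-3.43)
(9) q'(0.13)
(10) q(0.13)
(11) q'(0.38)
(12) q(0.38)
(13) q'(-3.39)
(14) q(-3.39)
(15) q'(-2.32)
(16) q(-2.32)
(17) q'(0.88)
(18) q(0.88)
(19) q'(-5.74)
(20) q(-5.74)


(1) = 1.33
(2) = -1.30
(3) = -1.48
(4) = -1.50
(5) = 2.95
(6) = -3.70
(7) = -1.59
(8) = -1.71
(9) = 1.72
(10) = -1.97
(11) = 1.52
(12) = -1.57
(13) = -1.63
(14) = -1.77
(15) = -3.31
(16) = -4.24
(17) = 0.95
(18) = -0.94
(19) = 1.36
(20) = -1.33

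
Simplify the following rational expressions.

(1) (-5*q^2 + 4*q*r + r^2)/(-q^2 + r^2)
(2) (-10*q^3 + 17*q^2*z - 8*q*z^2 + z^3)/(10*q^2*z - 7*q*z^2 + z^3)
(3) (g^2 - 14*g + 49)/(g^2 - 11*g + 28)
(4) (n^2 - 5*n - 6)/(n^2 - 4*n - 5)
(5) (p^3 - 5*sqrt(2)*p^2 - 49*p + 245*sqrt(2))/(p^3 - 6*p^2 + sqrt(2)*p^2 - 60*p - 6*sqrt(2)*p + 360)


(1) = (5*q + r)/(q + r)
(2) = (-q + z)/z
(3) = (g - 7)/(g - 4)
(4) = (n - 6)/(n - 5)
(5) = (p^2 - 49)/(p^2 + p*(-6 + 6*sqrt(2)) - 36*sqrt(2))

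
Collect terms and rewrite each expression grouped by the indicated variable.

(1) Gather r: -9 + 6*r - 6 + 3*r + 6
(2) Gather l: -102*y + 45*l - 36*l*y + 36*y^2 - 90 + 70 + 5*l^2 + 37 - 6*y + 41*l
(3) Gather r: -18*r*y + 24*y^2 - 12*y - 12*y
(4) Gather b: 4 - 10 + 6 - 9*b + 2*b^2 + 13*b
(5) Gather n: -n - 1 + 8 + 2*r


(1) = 9*r - 9
(2) = 5*l^2 + l*(86 - 36*y) + 36*y^2 - 108*y + 17
(3) = -18*r*y + 24*y^2 - 24*y
(4) = 2*b^2 + 4*b
(5) = -n + 2*r + 7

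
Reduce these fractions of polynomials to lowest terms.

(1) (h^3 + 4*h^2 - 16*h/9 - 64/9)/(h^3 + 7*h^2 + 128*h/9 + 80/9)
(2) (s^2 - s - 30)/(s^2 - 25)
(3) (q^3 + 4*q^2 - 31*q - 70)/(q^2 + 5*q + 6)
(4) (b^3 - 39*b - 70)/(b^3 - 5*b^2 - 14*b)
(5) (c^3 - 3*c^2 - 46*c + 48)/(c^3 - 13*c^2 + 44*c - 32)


(1) = (3*h - 4)/(3*h + 5)
(2) = (s - 6)/(s - 5)
(3) = (q^2 + 2*q - 35)/(q + 3)
(4) = (b + 5)/b
(5) = (c + 6)/(c - 4)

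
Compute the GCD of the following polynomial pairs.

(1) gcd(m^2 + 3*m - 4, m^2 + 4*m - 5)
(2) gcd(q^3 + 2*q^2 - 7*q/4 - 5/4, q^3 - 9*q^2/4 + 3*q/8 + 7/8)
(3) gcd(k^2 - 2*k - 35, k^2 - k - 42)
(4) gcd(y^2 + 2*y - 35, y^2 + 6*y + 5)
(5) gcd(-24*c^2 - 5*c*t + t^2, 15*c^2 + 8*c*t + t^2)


(1) = m - 1
(2) = gcd((q - 1)*(q + 1/2)*(q + 5/2), (q - 7/4)*(q - 1)*(q + 1/2)) = q^2 - q/2 - 1/2
(3) = k - 7
(4) = gcd((y - 5)*(y + 7), (y + 1)*(y + 5)) = 1
(5) = gcd((-8*c + t)*(3*c + t), (3*c + t)*(5*c + t)) = 3*c + t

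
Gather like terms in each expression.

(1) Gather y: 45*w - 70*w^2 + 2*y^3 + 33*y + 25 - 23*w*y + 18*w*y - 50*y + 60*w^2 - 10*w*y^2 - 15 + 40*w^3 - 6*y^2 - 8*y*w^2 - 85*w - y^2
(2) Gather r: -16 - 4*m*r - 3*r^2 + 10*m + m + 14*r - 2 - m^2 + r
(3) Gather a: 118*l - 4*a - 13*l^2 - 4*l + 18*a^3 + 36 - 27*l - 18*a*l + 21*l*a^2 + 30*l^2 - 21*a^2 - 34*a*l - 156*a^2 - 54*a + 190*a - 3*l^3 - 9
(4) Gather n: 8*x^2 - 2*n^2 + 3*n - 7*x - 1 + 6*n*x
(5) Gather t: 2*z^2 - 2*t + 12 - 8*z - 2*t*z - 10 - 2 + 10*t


(1) = 40*w^3 - 10*w^2 - 40*w + 2*y^3 + y^2*(-10*w - 7) + y*(-8*w^2 - 5*w - 17) + 10
(2) = -m^2 + 11*m - 3*r^2 + r*(15 - 4*m) - 18
(3) = 18*a^3 + a^2*(21*l - 177) + a*(132 - 52*l) - 3*l^3 + 17*l^2 + 87*l + 27
(4) = -2*n^2 + n*(6*x + 3) + 8*x^2 - 7*x - 1
(5) = t*(8 - 2*z) + 2*z^2 - 8*z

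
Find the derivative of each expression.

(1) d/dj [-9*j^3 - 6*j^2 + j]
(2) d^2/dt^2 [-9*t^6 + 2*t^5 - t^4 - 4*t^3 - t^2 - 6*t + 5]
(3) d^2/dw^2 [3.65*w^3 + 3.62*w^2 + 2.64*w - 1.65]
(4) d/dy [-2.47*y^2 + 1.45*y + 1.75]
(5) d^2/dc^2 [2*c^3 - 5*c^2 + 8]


(1) = -27*j^2 - 12*j + 1
(2) = -270*t^4 + 40*t^3 - 12*t^2 - 24*t - 2
(3) = 21.9*w + 7.24
(4) = 1.45 - 4.94*y
(5) = 12*c - 10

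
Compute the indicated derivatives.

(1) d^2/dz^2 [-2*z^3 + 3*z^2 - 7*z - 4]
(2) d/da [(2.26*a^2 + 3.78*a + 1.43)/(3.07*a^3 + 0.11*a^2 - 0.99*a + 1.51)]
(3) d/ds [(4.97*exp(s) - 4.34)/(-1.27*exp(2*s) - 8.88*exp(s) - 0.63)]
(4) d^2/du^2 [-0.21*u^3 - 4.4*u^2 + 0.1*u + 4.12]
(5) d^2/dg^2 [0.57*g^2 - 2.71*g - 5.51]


(1) = 6 - 12*z
(2) = (-6.9382*a^4 - 23.2092*a^3 - 15.8235*a^2 + 6.5106*a + 7.1235)/(9.4249*a^6 + 0.6754*a^5 - 6.0665*a^4 + 9.0536*a^3 + 1.3123*a^2 - 2.9898*a + 2.2801)
(3) = (6.3119*exp(2*s) - 11.0236*exp(s) - 41.6703)*exp(s)/(1.6129*exp(4*s) + 22.5552*exp(3*s) + 80.4546*exp(2*s) + 11.1888*exp(s) + 0.3969)
(4) = -1.26*u - 8.8
(5) = 1.14000000000000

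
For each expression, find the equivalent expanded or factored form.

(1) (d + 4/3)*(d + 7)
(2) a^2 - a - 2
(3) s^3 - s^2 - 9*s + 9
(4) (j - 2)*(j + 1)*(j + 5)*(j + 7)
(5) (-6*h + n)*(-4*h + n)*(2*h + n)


(1) = d^2 + 25*d/3 + 28/3
(2) = (a - 2)*(a + 1)
(3) = (s - 3)*(s - 1)*(s + 3)
(4) = j^4 + 11*j^3 + 21*j^2 - 59*j - 70
(5) = 48*h^3 + 4*h^2*n - 8*h*n^2 + n^3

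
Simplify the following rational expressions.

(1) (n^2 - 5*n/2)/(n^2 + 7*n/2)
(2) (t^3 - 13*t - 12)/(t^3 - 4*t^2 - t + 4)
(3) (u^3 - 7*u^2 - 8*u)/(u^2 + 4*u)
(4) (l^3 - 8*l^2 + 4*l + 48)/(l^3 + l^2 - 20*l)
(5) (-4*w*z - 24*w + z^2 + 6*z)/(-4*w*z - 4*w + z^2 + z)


(1) = (2*n - 5)/(2*n + 7)
(2) = (t + 3)/(t - 1)
(3) = (u^2 - 7*u - 8)/(u + 4)
(4) = (l^2 - 4*l - 12)/(l^2 + 5*l)
(5) = (z + 6)/(z + 1)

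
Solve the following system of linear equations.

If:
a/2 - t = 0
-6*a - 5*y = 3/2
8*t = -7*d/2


Then:
a = -5*y/6 - 1/4
d = 20*y/21 + 2/7
t = -5*y/12 - 1/8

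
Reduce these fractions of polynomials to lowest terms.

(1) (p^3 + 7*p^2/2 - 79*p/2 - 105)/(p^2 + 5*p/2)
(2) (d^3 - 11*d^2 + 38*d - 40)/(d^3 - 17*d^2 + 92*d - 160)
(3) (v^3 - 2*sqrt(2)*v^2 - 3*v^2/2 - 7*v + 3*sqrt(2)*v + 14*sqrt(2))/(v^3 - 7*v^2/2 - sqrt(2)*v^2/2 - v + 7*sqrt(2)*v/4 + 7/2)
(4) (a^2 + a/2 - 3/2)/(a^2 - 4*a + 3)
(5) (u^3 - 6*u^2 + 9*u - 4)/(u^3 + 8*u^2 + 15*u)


(1) = (p^2 + p - 42)/p
(2) = (d - 2)/(d - 8)
(3) = (8*v^2 + v*(16 - 16*sqrt(2)) - 32*sqrt(2))/(8*v^2 - 4*sqrt(2)*v - 8)
(4) = (2*a + 3)/(2*a - 6)
(5) = (u^3 - 6*u^2 + 9*u - 4)/(u^3 + 8*u^2 + 15*u)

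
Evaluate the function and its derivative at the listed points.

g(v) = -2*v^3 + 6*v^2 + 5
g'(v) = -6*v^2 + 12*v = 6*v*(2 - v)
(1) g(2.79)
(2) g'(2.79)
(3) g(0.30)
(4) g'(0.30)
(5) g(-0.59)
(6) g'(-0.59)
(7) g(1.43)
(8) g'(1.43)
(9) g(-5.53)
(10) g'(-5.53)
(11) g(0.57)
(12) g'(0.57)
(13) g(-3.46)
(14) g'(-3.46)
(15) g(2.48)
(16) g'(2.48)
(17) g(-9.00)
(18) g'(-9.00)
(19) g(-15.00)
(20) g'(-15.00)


(1) = 8.27
(2) = -13.22
(3) = 5.49
(4) = 3.06
(5) = 7.50
(6) = -9.17
(7) = 11.42
(8) = 4.89
(9) = 526.71
(10) = -249.85
(11) = 6.58
(12) = 4.89
(13) = 159.67
(14) = -113.35
(15) = 11.40
(16) = -7.14
(17) = 1949.00
(18) = -594.00
(19) = 8105.00
(20) = -1530.00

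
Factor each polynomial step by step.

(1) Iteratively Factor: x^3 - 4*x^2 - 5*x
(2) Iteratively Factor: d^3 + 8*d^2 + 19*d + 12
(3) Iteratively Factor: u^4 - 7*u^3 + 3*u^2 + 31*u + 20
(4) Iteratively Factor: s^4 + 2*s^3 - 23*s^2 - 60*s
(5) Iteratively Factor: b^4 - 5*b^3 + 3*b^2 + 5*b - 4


(1) = (x - 5)*(x^2 + x) = (x - 5)*(x + 1)*(x)
(2) = (d + 3)*(d^2 + 5*d + 4) = (d + 1)*(d + 3)*(d + 4)
(3) = (u + 1)*(u^3 - 8*u^2 + 11*u + 20) = (u - 5)*(u + 1)*(u^2 - 3*u - 4) = (u - 5)*(u + 1)^2*(u - 4)
(4) = (s - 5)*(s^3 + 7*s^2 + 12*s) = s*(s - 5)*(s^2 + 7*s + 12) = s*(s - 5)*(s + 4)*(s + 3)
(5) = (b - 1)*(b^3 - 4*b^2 - b + 4) = (b - 4)*(b - 1)*(b^2 - 1) = (b - 4)*(b - 1)*(b + 1)*(b - 1)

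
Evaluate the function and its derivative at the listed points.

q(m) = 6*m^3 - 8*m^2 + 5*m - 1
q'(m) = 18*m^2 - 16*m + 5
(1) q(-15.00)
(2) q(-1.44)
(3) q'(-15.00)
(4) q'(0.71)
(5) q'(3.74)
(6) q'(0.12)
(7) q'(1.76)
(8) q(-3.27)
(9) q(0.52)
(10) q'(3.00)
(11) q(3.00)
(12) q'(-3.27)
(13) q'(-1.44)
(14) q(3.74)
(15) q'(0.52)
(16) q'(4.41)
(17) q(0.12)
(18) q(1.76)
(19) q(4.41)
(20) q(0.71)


(1) = -22126.00
(2) = -42.70
(3) = 4295.00
(4) = 2.71
(5) = 196.94
(6) = 3.34
(7) = 32.60
(8) = -312.69
(9) = 0.28
(10) = 119.00
(11) = 104.00
(12) = 249.79
(13) = 65.36
(14) = 219.68
(15) = 1.55
(16) = 284.51
(17) = -0.50
(18) = 15.73
(19) = 380.06
(20) = 0.66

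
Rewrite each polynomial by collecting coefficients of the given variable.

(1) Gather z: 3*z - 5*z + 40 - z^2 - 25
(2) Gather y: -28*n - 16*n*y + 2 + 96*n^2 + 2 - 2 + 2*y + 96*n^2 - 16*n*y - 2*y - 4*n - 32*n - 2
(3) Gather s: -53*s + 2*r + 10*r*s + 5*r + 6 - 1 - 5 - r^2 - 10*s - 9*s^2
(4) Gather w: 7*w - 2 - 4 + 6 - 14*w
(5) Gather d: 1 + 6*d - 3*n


(1) = -z^2 - 2*z + 15
(2) = 192*n^2 - 32*n*y - 64*n
(3) = -r^2 + 7*r - 9*s^2 + s*(10*r - 63)
(4) = -7*w
(5) = 6*d - 3*n + 1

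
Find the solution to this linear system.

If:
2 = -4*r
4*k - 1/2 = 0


Then:
k = 1/8
r = -1/2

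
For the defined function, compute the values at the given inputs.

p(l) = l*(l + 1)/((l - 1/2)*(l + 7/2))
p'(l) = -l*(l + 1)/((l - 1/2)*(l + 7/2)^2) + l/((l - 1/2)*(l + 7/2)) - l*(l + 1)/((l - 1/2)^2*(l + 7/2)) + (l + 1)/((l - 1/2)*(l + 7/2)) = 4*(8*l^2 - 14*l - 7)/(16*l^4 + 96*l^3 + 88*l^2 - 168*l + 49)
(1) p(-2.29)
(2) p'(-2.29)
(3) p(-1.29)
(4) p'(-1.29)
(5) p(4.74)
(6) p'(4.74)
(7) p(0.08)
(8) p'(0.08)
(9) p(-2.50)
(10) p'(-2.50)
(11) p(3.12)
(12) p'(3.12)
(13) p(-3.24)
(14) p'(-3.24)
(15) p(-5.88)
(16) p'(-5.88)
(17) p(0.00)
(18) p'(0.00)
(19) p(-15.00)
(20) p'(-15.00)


(1) = -0.88
(2) = 1.47
(3) = -0.09
(4) = 0.39
(5) = 0.78
(6) = 0.02
(7) = -0.06
(8) = -0.89
(9) = -1.25
(10) = 2.17
(11) = 0.74
(12) = 0.02
(13) = -7.46
(14) = 32.35
(15) = 1.89
(16) = 0.38
(17) = 0.00
(18) = -0.57
(19) = 1.18
(20) = 0.02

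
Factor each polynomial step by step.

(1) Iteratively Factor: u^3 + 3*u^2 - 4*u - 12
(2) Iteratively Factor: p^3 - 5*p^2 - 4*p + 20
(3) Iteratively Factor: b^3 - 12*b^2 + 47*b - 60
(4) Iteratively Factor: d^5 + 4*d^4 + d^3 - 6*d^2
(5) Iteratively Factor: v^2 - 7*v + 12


(1) = (u + 2)*(u^2 + u - 6) = (u - 2)*(u + 2)*(u + 3)
(2) = (p + 2)*(p^2 - 7*p + 10) = (p - 2)*(p + 2)*(p - 5)
(3) = (b - 5)*(b^2 - 7*b + 12) = (b - 5)*(b - 3)*(b - 4)
(4) = (d - 1)*(d^4 + 5*d^3 + 6*d^2) = d*(d - 1)*(d^3 + 5*d^2 + 6*d) = d*(d - 1)*(d + 3)*(d^2 + 2*d) = d*(d - 1)*(d + 2)*(d + 3)*(d)
(5) = (v - 3)*(v - 4)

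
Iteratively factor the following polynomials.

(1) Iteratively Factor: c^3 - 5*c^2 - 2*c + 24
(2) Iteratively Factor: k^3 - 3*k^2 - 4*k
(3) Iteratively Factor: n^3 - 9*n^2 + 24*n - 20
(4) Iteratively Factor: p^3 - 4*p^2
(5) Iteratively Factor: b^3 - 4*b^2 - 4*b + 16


(1) = (c - 4)*(c^2 - c - 6) = (c - 4)*(c - 3)*(c + 2)
(2) = (k + 1)*(k^2 - 4*k) = k*(k + 1)*(k - 4)
(3) = (n - 2)*(n^2 - 7*n + 10) = (n - 5)*(n - 2)*(n - 2)
(4) = (p)*(p^2 - 4*p) = p*(p - 4)*(p)
(5) = (b - 4)*(b^2 - 4) = (b - 4)*(b + 2)*(b - 2)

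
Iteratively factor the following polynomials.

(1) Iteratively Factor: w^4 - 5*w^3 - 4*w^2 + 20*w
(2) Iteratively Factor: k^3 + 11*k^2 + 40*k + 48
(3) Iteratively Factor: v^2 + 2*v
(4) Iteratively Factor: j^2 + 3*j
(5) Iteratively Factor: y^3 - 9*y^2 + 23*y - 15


(1) = (w + 2)*(w^3 - 7*w^2 + 10*w) = (w - 2)*(w + 2)*(w^2 - 5*w) = w*(w - 2)*(w + 2)*(w - 5)
(2) = (k + 3)*(k^2 + 8*k + 16) = (k + 3)*(k + 4)*(k + 4)
(3) = (v + 2)*(v)
(4) = (j + 3)*(j)
(5) = (y - 3)*(y^2 - 6*y + 5) = (y - 5)*(y - 3)*(y - 1)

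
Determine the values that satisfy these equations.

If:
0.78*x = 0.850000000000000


Then:
x = 1.09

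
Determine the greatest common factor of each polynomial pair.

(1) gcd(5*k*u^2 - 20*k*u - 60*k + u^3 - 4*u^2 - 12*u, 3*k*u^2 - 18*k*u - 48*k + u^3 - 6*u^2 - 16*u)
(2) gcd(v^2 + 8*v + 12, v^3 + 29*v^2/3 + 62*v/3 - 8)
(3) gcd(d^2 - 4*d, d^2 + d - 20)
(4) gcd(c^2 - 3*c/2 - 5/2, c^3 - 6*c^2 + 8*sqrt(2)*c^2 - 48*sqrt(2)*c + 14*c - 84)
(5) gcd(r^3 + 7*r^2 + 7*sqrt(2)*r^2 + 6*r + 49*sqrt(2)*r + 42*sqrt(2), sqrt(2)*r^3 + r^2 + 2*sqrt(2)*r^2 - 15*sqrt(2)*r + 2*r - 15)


(1) = gcd((5*k + u)*(u - 6)*(u + 2), (3*k + u)*(u - 8)*(u + 2)) = u + 2
(2) = v + 6
(3) = d - 4
(4) = 1
(5) = 1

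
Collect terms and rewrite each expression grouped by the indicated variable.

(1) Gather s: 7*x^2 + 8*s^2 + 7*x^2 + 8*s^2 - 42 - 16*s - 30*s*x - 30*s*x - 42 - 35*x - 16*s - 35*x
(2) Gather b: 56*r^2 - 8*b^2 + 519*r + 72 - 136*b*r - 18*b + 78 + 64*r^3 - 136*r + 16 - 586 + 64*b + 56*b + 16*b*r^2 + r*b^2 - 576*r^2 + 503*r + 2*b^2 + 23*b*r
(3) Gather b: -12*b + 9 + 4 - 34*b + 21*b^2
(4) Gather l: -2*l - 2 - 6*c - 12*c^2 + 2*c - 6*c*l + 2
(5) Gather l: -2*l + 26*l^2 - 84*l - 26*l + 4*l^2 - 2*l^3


(1) = 16*s^2 + s*(-60*x - 32) + 14*x^2 - 70*x - 84
(2) = b^2*(r - 6) + b*(16*r^2 - 113*r + 102) + 64*r^3 - 520*r^2 + 886*r - 420
(3) = 21*b^2 - 46*b + 13
(4) = -12*c^2 - 4*c + l*(-6*c - 2)
(5) = -2*l^3 + 30*l^2 - 112*l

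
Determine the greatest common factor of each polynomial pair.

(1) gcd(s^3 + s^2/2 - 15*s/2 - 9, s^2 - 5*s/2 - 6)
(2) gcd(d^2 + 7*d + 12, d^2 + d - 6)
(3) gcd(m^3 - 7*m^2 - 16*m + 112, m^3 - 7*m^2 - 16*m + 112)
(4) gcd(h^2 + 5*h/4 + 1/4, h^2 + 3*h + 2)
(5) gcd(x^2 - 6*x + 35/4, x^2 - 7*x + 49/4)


(1) = gcd((s - 3)*(s + 3/2)*(s + 2), (s - 4)*(s + 3/2)) = s + 3/2
(2) = d + 3
(3) = gcd((m - 7)*(m - 4)*(m + 4), (m - 7)*(m - 4)*(m + 4)) = m^3 - 7*m^2 - 16*m + 112
(4) = h + 1
(5) = gcd((x - 7/2)*(x - 5/2), (x - 7/2)^2) = x - 7/2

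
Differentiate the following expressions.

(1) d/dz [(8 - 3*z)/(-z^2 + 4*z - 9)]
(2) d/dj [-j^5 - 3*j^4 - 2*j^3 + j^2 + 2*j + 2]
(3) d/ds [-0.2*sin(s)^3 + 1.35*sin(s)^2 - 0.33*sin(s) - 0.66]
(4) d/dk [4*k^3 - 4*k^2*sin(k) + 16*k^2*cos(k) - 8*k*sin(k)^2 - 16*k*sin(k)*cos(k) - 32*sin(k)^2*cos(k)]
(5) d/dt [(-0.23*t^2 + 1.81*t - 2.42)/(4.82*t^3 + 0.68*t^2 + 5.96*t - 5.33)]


(1) = (-3*z^2 + 16*z - 5)/(z^4 - 8*z^3 + 34*z^2 - 72*z + 81)
(2) = -5*j^4 - 12*j^3 - 6*j^2 + 2*j + 2
(3) = (-0.6*sin(s)^2 + 2.7*sin(s) - 0.33)*cos(s)
(4) = -16*k^2*sin(k) - 4*k^2*cos(k) + 12*k^2 - 8*k*sin(k) - 8*k*sin(2*k) + 32*k*cos(k) - 16*k*cos(2*k) + 8*sin(k) - 8*sin(2*k) - 24*sin(3*k) + 4*cos(2*k) - 4
(5) = (1.1086*t^4 - 17.4484*t^3 + 32.3916*t^2 + 5.743*t + 4.7759)/(23.2324*t^6 + 6.5552*t^5 + 57.9168*t^4 - 43.2756*t^3 + 28.2728*t^2 - 63.5336*t + 28.4089)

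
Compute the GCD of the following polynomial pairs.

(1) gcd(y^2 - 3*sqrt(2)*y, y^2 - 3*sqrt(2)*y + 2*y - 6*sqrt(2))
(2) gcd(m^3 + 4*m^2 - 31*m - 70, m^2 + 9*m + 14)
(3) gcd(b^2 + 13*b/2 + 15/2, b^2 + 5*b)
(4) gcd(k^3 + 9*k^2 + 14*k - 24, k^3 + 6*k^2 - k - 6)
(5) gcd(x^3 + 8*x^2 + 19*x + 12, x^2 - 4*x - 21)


(1) = y - 3*sqrt(2)
(2) = m^2 + 9*m + 14
(3) = b + 5
(4) = k^2 + 5*k - 6
(5) = x + 3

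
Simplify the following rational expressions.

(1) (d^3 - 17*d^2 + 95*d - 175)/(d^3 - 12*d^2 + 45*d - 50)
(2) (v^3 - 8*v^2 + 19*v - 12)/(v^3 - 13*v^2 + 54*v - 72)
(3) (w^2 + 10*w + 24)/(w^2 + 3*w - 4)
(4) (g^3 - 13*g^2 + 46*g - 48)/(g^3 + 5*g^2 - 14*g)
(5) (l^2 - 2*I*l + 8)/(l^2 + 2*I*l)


(1) = (d - 7)/(d - 2)
(2) = (v - 1)/(v - 6)
(3) = (w + 6)/(w - 1)
(4) = (g^2 - 11*g + 24)/(g^2 + 7*g)
(5) = (l - 4*I)/l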